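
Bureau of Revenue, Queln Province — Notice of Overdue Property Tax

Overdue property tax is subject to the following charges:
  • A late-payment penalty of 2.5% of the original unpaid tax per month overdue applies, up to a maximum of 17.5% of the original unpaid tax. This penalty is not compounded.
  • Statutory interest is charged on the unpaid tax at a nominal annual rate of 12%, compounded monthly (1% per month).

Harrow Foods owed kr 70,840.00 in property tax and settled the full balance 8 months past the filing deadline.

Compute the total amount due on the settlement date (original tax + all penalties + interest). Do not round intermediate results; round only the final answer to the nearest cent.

kr 89,106.57

Penalty (uncapped): 8 × 2.5% × kr 70,840.00 = kr 14,168.00; cap = 17.5% × kr 70,840.00 = kr 12,397.00 → penalty = kr 12,397.00
Interest: kr 70,840.00 × ((1 + 0.01)^8 − 1) = kr 70,840.00 × 0.0828567… = kr 5,869.5690…
Total = kr 70,840.00 + kr 12,397.0000 + kr 5,869.5690… = kr 89,106.57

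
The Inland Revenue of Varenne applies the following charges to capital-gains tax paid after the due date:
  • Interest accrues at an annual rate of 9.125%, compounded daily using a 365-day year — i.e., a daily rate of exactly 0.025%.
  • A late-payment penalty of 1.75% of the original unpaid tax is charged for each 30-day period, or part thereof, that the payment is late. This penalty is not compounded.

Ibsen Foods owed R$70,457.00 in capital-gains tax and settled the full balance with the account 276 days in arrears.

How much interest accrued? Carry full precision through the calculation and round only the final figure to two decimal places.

R$5,032.53

Interest: R$70,457.00 × ((1 + 0.00025)^276 − 1) = R$70,457.00 × 0.07142697… = R$5,032.5300…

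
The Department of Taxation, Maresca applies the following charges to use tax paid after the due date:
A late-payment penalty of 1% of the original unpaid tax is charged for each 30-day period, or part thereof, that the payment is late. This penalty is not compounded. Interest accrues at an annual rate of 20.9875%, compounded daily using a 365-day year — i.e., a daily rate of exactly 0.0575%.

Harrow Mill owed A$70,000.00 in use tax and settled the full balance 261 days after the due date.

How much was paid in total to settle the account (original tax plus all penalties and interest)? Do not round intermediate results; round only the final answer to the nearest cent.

Penalty periods: ⌈261/30⌉ = 9; penalty = 9 × 1% × A$70,000.00 = A$6,300.00
Interest: A$70,000.00 × ((1 + 0.000575)^261 − 1) = A$70,000.00 × 0.16187127… = A$11,330.9890…
Total = A$70,000.00 + A$6,300.0000 + A$11,330.9890… = A$87,630.99

A$87,630.99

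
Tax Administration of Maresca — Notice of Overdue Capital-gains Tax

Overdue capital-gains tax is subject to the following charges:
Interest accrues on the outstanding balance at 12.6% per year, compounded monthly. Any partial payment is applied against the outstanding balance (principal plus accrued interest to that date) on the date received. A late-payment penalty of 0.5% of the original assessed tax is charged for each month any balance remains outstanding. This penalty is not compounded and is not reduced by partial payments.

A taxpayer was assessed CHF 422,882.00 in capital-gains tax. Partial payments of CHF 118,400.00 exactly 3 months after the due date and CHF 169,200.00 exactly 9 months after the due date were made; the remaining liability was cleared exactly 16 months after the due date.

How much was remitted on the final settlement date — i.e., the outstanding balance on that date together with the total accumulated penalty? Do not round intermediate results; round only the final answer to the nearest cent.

CHF 215,980.30

Monthly rate = 12.6% ÷ 12 = 1.05%
Balance at month 3: CHF 422,882.0000 × (1 + 0.0105)^3 = CHF 436,343.1408…
After CHF 118,400.00 payment: CHF 436,343.1408… − CHF 118,400.00 = CHF 317,943.1408…
Balance at month 9: CHF 317,943.1408… × (1 + 0.0105)^6 = CHF 338,506.7765…
After CHF 169,200.00 payment: CHF 338,506.7765… − CHF 169,200.00 = CHF 169,306.7765…
Balance at month 16: CHF 169,306.7765… × (1 + 0.0105)^7 = CHF 182,149.7443…
Penalty: 16 × 0.5% × CHF 422,882.00 = CHF 33,830.56
Final settlement = outstanding balance + penalty = CHF 182,149.7443… + CHF 33,830.56 = CHF 215,980.30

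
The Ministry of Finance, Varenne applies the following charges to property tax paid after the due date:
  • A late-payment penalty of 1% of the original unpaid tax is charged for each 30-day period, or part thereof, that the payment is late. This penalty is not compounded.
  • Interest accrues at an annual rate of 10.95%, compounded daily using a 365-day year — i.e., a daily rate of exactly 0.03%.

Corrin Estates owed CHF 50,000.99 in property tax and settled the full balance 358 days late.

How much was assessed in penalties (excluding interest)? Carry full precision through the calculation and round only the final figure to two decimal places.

CHF 6,000.12

Penalty periods: ⌈358/30⌉ = 12; penalty = 12 × 1% × CHF 50,000.99 = CHF 6,000.12…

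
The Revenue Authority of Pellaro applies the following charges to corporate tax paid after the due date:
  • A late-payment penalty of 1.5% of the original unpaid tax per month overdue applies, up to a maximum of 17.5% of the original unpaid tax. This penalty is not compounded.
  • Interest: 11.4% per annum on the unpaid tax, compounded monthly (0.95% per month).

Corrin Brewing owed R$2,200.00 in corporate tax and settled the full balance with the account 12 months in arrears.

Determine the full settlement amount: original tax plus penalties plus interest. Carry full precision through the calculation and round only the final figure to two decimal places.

Penalty (uncapped): 12 × 1.5% × R$2,200.00 = R$396.00; cap = 17.5% × R$2,200.00 = R$385.00 → penalty = R$385.00
Interest: R$2,200.00 × ((1 + 0.0095)^12 − 1) = R$2,200.00 × 0.1201492… = R$264.3283…
Total = R$2,200.00 + R$385.0000 + R$264.3283… = R$2,849.33

R$2,849.33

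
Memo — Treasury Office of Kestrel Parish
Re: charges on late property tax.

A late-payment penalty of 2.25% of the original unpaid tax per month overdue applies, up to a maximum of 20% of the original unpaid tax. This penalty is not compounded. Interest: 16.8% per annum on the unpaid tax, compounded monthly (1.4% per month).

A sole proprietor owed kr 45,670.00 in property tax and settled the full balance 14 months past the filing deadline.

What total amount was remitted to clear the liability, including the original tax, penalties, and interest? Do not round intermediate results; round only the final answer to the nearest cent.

kr 64,617.31

Penalty (uncapped): 14 × 2.25% × kr 45,670.00 = kr 14,386.05; cap = 20% × kr 45,670.00 = kr 9,134.00 → penalty = kr 9,134.00
Interest: kr 45,670.00 × ((1 + 0.014)^14 − 1) = kr 45,670.00 × 0.2148744… = kr 9,813.3125…
Total = kr 45,670.00 + kr 9,134.0000 + kr 9,813.3125… = kr 64,617.31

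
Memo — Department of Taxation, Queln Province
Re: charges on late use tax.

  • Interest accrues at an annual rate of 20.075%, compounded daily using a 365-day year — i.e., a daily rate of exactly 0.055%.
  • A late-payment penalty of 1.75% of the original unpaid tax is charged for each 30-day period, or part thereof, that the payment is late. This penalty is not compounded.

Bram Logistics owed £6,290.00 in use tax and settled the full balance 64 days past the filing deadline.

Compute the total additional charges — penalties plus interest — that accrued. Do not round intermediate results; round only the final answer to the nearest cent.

£555.51

Penalty periods: ⌈64/30⌉ = 3; penalty = 3 × 1.75% × £6,290.00 = £330.23…
Interest: £6,290.00 × ((1 + 0.00055)^64 − 1) = £6,290.00 × 0.03581683… = £225.2879…
Penalties + interest = £330.2250 + £225.2879… = £555.51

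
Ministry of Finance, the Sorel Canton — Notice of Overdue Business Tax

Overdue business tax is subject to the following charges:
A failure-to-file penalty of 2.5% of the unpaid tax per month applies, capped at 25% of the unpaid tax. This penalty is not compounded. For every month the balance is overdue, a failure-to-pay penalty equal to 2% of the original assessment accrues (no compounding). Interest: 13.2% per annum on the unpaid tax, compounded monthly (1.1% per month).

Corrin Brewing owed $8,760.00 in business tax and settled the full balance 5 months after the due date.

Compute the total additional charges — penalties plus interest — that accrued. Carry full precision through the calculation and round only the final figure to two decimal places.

Failure-to-file: 5 × 2.5% × $8,760.00 = $1,095.00 (under the 25% cap)
Failure-to-pay penalty: 5 × 2% × $8,760.00 = $876.00
Interest: $8,760.00 × ((1 + 0.011)^5 − 1) = $8,760.00 × 0.0562234… = $492.5168…
Penalties + interest = $1,971.0000 + $492.5168… = $2,463.52

$2,463.52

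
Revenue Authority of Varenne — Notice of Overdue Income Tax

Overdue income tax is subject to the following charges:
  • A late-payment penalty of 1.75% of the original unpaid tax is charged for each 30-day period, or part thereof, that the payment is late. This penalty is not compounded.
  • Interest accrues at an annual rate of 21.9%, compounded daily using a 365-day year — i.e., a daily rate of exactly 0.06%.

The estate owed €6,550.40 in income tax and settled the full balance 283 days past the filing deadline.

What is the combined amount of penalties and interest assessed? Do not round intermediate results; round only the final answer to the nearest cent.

Penalty periods: ⌈283/30⌉ = 10; penalty = 10 × 1.75% × €6,550.40 = €1,146.32
Interest: €6,550.40 × ((1 + 0.0006)^283 − 1) = €6,550.40 × 0.18500747… = €1,211.8729…
Penalties + interest = €1,146.3200 + €1,211.8729… = €2,358.19

€2,358.19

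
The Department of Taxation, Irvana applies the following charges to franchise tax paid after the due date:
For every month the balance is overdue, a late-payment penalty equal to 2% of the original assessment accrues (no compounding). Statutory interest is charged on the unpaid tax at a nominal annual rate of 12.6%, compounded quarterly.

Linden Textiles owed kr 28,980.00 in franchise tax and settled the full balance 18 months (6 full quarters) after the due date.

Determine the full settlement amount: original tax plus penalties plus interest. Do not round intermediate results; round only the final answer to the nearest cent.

Late-payment penalty: 18 × 2% × kr 28,980.00 = kr 10,432.80
Interest (12.6%/yr ÷ 4 = 3.15%/quarter): kr 28,980.00 × ((1 + 0.0315)^6 − 1) = kr 5,927.1004…
Total = kr 28,980.00 + kr 10,432.8000 + kr 5,927.1004… = kr 45,339.90

kr 45,339.90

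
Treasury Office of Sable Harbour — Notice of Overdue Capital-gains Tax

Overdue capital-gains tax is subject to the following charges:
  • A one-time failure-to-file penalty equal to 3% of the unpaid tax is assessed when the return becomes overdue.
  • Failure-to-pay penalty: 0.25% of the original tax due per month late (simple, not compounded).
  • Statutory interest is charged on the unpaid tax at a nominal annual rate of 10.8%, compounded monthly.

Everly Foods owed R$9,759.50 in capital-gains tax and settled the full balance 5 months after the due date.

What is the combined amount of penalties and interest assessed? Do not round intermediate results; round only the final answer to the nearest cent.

R$861.93

Failure-to-file penalty: 3% × R$9,759.50 = R$292.79…
Failure-to-pay penalty = 0.25% × R$9,759.50 × 5 mo = R$121.99…
Interest (10.8%/yr ÷ 12 = 0.9%/month): R$9,759.50 × ((1 + 0.009)^5 − 1) = R$447.1542…
Penalties + interest = R$414.7788… + R$447.1542… = R$861.93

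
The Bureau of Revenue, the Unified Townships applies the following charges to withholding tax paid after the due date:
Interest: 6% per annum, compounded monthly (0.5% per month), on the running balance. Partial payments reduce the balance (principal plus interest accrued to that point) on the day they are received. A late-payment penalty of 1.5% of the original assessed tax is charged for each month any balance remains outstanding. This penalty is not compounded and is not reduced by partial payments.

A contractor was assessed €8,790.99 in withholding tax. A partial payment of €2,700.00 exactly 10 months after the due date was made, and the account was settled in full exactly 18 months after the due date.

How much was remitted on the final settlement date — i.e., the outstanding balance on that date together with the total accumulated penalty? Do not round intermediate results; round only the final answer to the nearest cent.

€9,180.38

Balance at month 10: €8,790.9900 × (1 + 0.005)^10 = €9,240.5624…
After €2,700.00 payment: €9,240.5624… − €2,700.00 = €6,540.5624…
Balance at month 18: €6,540.5624… × (1 + 0.005)^8 = €6,806.8093…
Penalty: 18 × 1.5% × €8,790.99 = €2,373.57…
Final settlement = outstanding balance + penalty = €6,806.8093… + €2,373.57… = €9,180.38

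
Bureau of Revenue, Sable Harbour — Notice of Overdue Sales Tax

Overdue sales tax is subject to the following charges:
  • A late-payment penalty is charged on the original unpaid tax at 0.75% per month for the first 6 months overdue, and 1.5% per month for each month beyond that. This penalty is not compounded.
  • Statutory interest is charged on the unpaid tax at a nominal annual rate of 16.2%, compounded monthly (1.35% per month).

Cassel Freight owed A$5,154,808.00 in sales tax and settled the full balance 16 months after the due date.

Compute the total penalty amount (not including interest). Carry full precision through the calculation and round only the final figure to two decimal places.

Penalty, months 1–6: 6 × 0.75% × A$5,154,808.00 = A$231,966.36
Penalty, months 7–16: 10 × 1.5% × A$5,154,808.00 = A$773,221.20
Total penalty = A$231,966.36 + A$773,221.20 = A$1,005,187.56

A$1,005,187.56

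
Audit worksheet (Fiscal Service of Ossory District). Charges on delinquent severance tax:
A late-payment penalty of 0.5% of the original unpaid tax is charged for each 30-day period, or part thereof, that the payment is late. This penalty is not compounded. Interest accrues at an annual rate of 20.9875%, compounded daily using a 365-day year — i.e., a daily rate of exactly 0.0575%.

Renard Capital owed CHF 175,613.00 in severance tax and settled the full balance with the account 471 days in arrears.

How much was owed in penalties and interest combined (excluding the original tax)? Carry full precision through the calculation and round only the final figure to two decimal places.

CHF 68,654.77

Penalty periods: ⌈471/30⌉ = 16; penalty = 16 × 0.5% × CHF 175,613.00 = CHF 14,049.04
Interest: CHF 175,613.00 × ((1 + 0.000575)^471 − 1) = CHF 175,613.00 × 0.31094358… = CHF 54,605.7348…
Penalties + interest = CHF 14,049.0400 + CHF 54,605.7348… = CHF 68,654.77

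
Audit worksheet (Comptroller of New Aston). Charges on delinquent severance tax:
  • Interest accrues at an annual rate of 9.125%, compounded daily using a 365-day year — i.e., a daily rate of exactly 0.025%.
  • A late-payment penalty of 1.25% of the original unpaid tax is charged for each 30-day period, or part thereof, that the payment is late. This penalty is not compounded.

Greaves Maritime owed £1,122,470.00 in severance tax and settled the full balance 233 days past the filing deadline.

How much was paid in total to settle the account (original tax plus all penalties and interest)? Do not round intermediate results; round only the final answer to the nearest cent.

£1,302,034.04

Penalty periods: ⌈233/30⌉ = 8; penalty = 8 × 1.25% × £1,122,470.00 = £112,247.00
Interest: £1,122,470.00 × ((1 + 0.00025)^233 − 1) = £1,122,470.00 × 0.05997224… = £67,317.0413…
Total = £1,122,470.00 + £112,247.0000 + £67,317.0413… = £1,302,034.04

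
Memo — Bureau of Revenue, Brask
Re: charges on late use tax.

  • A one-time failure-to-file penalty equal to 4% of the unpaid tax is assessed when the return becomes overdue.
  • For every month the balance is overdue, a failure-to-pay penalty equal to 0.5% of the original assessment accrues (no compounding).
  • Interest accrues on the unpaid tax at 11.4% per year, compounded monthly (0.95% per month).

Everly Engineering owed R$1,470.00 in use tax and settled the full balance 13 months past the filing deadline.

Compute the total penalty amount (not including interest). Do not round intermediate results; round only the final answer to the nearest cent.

Failure-to-file penalty: 4% × R$1,470.00 = R$58.80
Failure-to-pay penalty: 13 × 0.5% × R$1,470.00 = R$95.55
Total penalty = R$58.80 + R$95.55 = R$154.35

R$154.35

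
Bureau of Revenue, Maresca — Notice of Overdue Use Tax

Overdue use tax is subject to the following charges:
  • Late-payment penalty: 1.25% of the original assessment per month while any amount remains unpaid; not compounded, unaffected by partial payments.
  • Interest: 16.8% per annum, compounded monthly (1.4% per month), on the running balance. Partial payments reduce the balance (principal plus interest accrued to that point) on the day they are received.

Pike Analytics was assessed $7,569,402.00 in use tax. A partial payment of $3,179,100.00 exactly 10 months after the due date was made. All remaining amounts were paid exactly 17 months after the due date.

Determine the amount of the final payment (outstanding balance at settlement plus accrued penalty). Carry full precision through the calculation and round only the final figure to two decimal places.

$7,691,982.86

Balance at month 10: $7,569,402.0000 × (1 + 0.014)^10 = $8,698,434.9614…
After $3,179,100.00 payment: $8,698,434.9614… − $3,179,100.00 = $5,519,334.9614…
Balance at month 17: $5,519,334.9614… × (1 + 0.014)^7 = $6,083,484.9309…
Penalty: 17 × 1.25% × $7,569,402.00 = $1,608,497.93…
Final settlement = outstanding balance + penalty = $6,083,484.9309… + $1,608,497.93… = $7,691,982.86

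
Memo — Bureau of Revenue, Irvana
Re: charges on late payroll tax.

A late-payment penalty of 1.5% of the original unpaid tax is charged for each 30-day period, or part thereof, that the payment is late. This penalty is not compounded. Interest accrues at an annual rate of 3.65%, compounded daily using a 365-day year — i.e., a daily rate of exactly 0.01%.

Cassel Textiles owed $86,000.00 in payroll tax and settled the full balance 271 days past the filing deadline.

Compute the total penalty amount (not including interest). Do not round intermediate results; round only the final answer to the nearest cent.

Penalty periods: ⌈271/30⌉ = 10; penalty = 10 × 1.5% × $86,000.00 = $12,900.00

$12,900.00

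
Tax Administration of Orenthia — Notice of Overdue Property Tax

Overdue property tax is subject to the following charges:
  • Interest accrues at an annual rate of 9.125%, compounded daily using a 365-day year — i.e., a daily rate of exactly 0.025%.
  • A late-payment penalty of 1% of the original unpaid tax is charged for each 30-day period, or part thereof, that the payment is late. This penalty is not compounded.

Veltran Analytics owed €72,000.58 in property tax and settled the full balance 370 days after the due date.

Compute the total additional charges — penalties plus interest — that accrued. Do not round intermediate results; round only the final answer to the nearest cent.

Penalty periods: ⌈370/30⌉ = 13; penalty = 13 × 1% × €72,000.58 = €9,360.08…
Interest: €72,000.58 × ((1 + 0.00025)^370 − 1) = €72,000.58 × 0.09690046… = €6,976.8894…
Penalties + interest = €9,360.0754 + €6,976.8894… = €16,336.96

€16,336.96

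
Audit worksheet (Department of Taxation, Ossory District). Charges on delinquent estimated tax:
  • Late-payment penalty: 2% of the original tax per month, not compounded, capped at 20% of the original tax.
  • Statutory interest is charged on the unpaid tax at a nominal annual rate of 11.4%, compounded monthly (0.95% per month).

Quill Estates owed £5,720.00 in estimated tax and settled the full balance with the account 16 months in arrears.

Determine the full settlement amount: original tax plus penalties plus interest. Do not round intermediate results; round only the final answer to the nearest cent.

Penalty (uncapped): 16 × 2% × £5,720.00 = £1,830.40; cap = 20% × £5,720.00 = £1,144.00 → penalty = £1,144.00
Interest: £5,720.00 × ((1 + 0.0095)^16 − 1) = £5,720.00 × 0.1633253… = £934.2207…
Total = £5,720.00 + £1,144.0000 + £934.2207… = £7,798.22

£7,798.22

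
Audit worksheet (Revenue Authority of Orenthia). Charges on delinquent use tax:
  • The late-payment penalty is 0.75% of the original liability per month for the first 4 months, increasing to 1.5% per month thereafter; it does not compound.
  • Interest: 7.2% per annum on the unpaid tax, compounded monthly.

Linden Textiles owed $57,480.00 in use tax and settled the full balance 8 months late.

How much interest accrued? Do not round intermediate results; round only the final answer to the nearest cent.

Interest (7.2%/yr ÷ 12 = 0.6%/month): $57,480.00 × ((1 + 0.006)^8 − 1) = $2,817.6804…

$2,817.68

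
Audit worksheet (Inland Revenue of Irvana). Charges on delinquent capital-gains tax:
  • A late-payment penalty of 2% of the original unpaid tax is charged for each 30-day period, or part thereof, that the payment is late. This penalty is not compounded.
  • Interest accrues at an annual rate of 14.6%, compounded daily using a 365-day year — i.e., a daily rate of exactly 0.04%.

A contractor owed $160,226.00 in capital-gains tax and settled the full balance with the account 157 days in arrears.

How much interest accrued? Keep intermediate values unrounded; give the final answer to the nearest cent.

$10,382.72

Interest: $160,226.00 × ((1 + 0.0004)^157 − 1) = $160,226.00 × 0.06480048… = $10,382.7225…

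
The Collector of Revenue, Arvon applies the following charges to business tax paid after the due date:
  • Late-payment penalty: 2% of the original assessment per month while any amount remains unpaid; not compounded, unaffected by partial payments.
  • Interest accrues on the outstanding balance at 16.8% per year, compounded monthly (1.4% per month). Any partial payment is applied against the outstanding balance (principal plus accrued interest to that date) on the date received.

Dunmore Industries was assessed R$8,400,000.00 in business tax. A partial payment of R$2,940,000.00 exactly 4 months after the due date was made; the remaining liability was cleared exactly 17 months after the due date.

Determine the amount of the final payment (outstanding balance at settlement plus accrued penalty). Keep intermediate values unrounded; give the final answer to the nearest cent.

R$9,973,164.08

Balance at month 4: R$8,400,000.0000 × (1 + 0.014)^4 = R$8,880,370.9211…
After R$2,940,000.00 payment: R$8,880,370.9211… − R$2,940,000.00 = R$5,940,370.9211…
Balance at month 17: R$5,940,370.9211… × (1 + 0.014)^13 = R$7,117,164.0839…
Penalty: 17 × 2% × R$8,400,000.00 = R$2,856,000.00
Final settlement = outstanding balance + penalty = R$7,117,164.0839… + R$2,856,000.00 = R$9,973,164.08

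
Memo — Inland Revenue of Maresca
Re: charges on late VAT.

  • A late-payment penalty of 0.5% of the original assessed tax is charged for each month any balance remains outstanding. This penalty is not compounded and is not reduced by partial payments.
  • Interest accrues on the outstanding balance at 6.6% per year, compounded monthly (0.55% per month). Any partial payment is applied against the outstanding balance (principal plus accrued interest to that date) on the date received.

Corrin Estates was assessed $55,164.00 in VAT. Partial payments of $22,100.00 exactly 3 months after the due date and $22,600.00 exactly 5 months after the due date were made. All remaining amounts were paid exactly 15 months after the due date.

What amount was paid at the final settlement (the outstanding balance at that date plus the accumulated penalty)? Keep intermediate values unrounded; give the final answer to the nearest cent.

$16,554.03

Balance at month 3: $55,164.0000 × (1 + 0.0055)^3 = $56,079.2213…
After $22,100.00 payment: $56,079.2213… − $22,100.00 = $33,979.2213…
Balance at month 5: $33,979.2213… × (1 + 0.0055)^2 = $34,354.0206…
After $22,600.00 payment: $34,354.0206… − $22,600.00 = $11,754.0206…
Balance at month 15: $11,754.0206… × (1 + 0.0055)^10 = $12,416.7289…
Penalty: 15 × 0.5% × $55,164.00 = $4,137.30
Final settlement = outstanding balance + penalty = $12,416.7289… + $4,137.30 = $16,554.03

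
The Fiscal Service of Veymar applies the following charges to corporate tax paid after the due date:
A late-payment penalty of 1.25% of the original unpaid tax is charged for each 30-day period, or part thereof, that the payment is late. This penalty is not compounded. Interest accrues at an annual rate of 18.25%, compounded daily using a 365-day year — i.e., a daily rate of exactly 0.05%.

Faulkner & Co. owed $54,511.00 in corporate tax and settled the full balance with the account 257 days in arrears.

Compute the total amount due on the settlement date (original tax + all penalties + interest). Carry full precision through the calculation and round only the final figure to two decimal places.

$68,116.12

Penalty periods: ⌈257/30⌉ = 9; penalty = 9 × 1.25% × $54,511.00 = $6,132.49…
Interest: $54,511.00 × ((1 + 0.0005)^257 − 1) = $54,511.00 × 0.13708490… = $7,472.6352…
Total = $54,511.00 + $6,132.4875 + $7,472.6352… = $68,116.12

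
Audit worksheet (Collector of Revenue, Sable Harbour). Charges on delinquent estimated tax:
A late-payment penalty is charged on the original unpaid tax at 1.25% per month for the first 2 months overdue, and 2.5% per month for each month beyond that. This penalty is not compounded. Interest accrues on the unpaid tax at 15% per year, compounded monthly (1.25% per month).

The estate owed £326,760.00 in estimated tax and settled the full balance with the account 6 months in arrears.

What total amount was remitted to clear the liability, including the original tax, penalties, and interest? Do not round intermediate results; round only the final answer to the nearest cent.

£392,890.73

Penalty, months 1–2: 2 × 1.25% × £326,760.00 = £8,169.00
Penalty, months 3–6: 4 × 2.5% × £326,760.00 = £32,676.00
Interest: £326,760.00 × ((1 + 0.0125)^6 − 1) = £326,760.00 × 0.0773832… = £25,285.7281…
Total = £326,760.00 + £40,845.0000 + £25,285.7281… = £392,890.73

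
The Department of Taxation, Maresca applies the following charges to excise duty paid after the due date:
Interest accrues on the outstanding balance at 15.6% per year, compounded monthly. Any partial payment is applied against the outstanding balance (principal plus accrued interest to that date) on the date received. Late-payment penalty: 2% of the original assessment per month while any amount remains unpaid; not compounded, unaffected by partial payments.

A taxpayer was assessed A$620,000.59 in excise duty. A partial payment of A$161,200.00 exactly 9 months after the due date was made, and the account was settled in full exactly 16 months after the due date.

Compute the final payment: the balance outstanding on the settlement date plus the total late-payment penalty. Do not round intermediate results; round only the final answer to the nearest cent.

Monthly rate = 15.6% ÷ 12 = 1.3%
Balance at month 9: A$620,000.5900 × (1 + 0.013)^9 = A$696,429.4229…
After A$161,200.00 payment: A$696,429.4229… − A$161,200.00 = A$535,229.4229…
Balance at month 16: A$535,229.4229… × (1 + 0.013)^7 = A$585,876.5253…
Penalty: 16 × 2% × A$620,000.59 = A$198,400.19…
Final settlement = outstanding balance + penalty = A$585,876.5253… + A$198,400.19… = A$784,276.71

A$784,276.71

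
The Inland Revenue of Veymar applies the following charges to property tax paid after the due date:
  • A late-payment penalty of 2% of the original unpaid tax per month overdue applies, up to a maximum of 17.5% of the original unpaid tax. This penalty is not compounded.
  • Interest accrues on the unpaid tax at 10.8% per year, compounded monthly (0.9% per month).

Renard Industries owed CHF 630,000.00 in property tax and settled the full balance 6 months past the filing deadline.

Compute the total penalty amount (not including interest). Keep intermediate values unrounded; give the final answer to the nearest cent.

CHF 75,600.00

Penalty: 6 × 2% × CHF 630,000.00 = CHF 75,600.00 (below the 17.5% cap of CHF 110,250.00)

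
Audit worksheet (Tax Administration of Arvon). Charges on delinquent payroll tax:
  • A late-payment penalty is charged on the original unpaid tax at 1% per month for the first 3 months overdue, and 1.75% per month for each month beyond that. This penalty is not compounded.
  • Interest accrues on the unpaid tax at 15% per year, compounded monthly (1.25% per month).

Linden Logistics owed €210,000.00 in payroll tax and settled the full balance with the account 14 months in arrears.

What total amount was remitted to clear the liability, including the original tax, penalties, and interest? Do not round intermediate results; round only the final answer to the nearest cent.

Penalty, months 1–3: 3 × 1% × €210,000.00 = €6,300.00
Penalty, months 4–14: 11 × 1.75% × €210,000.00 = €40,425.00
Interest: €210,000.00 × ((1 + 0.0125)^14 − 1) = €210,000.00 × 0.1899547… = €39,890.4972…
Total = €210,000.00 + €46,725.0000 + €39,890.4972… = €296,615.50

€296,615.50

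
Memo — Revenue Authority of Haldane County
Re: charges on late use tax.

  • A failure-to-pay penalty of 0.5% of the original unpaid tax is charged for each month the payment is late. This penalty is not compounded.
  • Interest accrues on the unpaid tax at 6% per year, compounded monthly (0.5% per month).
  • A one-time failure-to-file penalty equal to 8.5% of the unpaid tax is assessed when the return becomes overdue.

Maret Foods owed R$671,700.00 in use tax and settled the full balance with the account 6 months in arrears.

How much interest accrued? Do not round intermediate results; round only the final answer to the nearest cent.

R$20,404.57

Interest: R$671,700.00 × ((1 + 0.005)^6 − 1) = R$671,700.00 × 0.0303775… = R$20,404.5731…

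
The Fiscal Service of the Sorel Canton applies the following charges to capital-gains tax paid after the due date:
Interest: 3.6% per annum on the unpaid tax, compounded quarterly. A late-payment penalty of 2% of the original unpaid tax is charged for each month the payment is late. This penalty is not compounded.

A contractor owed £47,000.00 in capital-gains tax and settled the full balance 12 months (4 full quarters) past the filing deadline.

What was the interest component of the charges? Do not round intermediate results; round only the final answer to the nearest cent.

Interest (3.6%/yr ÷ 4 = 0.9%/quarter): £47,000.00 × ((1 + 0.009)^4 − 1) = £1,714.9794…

£1,714.98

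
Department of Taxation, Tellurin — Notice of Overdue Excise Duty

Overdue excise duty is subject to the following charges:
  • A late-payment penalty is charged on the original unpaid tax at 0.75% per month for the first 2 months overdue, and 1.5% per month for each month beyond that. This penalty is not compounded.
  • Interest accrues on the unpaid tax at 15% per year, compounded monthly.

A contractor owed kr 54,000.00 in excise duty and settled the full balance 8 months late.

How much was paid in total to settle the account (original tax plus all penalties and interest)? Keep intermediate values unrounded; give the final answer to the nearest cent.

Penalty, months 1–2: 2 × 0.75% × kr 54,000.00 = kr 810.00
Penalty, months 3–8: 6 × 1.5% × kr 54,000.00 = kr 4,860.00
Interest (15%/yr ÷ 12 = 1.25%/month): kr 54,000.00 × ((1 + 0.0125)^8 − 1) = kr 5,642.2495…
Total = kr 54,000.00 + kr 5,670.0000 + kr 5,642.2495… = kr 65,312.25

kr 65,312.25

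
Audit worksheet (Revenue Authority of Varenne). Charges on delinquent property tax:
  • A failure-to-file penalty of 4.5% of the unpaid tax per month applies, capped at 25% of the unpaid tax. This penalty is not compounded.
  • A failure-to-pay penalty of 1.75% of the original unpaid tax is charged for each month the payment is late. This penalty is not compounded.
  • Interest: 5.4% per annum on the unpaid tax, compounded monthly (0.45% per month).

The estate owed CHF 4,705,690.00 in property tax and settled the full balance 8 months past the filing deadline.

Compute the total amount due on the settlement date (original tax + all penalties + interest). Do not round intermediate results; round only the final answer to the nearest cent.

Failure-to-file: 8 × 4.5% × CHF 4,705,690.00 = CHF 1,694,048.40, capped at 25% × CHF 4,705,690.00 = CHF 1,176,422.50
Failure-to-pay penalty: 8 × 1.75% × CHF 4,705,690.00 = CHF 658,796.60
Interest: CHF 4,705,690.00 × ((1 + 0.0045)^8 − 1) = CHF 4,705,690.00 × 0.0365721… = CHF 172,097.1149…
Total = CHF 4,705,690.00 + CHF 1,835,219.1000 + CHF 172,097.1149… = CHF 6,713,006.21

CHF 6,713,006.21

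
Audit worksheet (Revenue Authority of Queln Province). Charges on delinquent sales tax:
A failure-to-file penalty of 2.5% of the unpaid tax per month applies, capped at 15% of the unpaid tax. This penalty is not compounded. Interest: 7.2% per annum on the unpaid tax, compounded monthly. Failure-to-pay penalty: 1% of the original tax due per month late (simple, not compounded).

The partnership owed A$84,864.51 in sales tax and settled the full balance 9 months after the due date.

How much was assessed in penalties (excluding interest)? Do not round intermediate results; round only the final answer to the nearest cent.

Failure-to-file: 9 × 2.5% × A$84,864.51 = A$19,094.51…, capped at 15% × A$84,864.51 = A$12,729.68…
Failure-to-pay penalty: 9 × 1% × A$84,864.51 = A$7,637.81…
Total penalty = A$12,729.68… + A$7,637.81… = A$20,367.48

A$20,367.48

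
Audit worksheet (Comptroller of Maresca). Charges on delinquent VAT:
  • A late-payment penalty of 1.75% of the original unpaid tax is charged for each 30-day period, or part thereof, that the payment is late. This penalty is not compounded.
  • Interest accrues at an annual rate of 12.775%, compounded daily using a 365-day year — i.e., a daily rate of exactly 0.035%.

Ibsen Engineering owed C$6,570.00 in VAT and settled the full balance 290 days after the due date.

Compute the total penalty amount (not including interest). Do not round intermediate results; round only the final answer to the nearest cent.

C$1,149.75

Penalty periods: ⌈290/30⌉ = 10; penalty = 10 × 1.75% × C$6,570.00 = C$1,149.75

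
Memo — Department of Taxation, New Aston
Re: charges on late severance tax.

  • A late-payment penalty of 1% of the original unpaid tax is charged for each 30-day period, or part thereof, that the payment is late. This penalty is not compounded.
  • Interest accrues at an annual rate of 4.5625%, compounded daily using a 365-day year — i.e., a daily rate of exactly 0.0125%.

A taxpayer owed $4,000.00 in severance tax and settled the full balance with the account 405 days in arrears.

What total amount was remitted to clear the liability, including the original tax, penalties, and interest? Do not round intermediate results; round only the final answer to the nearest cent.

Penalty periods: ⌈405/30⌉ = 14; penalty = 14 × 1% × $4,000.00 = $560.00
Interest: $4,000.00 × ((1 + 0.000125)^405 − 1) = $4,000.00 × 0.05192502… = $207.7001…
Total = $4,000.00 + $560.0000 + $207.7001… = $4,767.70

$4,767.70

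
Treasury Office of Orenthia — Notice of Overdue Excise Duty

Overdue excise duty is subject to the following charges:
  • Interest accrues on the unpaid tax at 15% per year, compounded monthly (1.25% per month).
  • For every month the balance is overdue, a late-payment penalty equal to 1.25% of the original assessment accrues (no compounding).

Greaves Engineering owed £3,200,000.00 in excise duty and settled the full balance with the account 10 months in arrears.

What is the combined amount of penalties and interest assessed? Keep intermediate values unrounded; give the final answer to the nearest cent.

Late-payment penalty: 10 × 1.25% × £3,200,000.00 = £400,000.00
Interest: £3,200,000.00 × ((1 + 0.0125)^10 − 1) = £3,200,000.00 × 0.1322708… = £423,266.6549…
Penalties + interest = £400,000.0000 + £423,266.6549… = £823,266.65

£823,266.65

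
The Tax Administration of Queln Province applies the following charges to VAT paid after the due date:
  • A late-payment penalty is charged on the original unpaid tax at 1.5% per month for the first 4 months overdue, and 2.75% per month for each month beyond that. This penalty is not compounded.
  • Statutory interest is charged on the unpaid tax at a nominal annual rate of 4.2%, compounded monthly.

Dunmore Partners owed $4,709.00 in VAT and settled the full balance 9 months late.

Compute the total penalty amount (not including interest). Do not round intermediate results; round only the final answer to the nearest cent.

$930.03

Penalty, months 1–4: 4 × 1.5% × $4,709.00 = $282.54
Penalty, months 5–9: 5 × 2.75% × $4,709.00 = $647.49…
Total penalty = $282.54 + $647.49… = $930.03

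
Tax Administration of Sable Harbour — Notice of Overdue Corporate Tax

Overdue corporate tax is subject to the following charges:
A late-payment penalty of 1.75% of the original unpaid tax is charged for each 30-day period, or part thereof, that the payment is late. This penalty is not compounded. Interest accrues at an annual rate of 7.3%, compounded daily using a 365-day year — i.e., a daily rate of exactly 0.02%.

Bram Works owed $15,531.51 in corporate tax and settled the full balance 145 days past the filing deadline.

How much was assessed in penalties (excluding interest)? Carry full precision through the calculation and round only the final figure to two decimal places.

$1,359.01

Penalty periods: ⌈145/30⌉ = 5; penalty = 5 × 1.75% × $15,531.51 = $1,359.01…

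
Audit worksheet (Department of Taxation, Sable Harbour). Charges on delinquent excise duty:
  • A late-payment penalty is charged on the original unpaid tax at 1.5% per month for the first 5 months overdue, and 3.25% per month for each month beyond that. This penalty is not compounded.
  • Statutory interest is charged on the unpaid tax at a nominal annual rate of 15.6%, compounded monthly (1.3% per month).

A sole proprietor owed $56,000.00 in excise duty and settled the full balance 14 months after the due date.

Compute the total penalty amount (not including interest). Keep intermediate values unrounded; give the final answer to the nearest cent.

$20,580.00

Penalty, months 1–5: 5 × 1.5% × $56,000.00 = $4,200.00
Penalty, months 6–14: 9 × 3.25% × $56,000.00 = $16,380.00
Total penalty = $4,200.00 + $16,380.00 = $20,580.00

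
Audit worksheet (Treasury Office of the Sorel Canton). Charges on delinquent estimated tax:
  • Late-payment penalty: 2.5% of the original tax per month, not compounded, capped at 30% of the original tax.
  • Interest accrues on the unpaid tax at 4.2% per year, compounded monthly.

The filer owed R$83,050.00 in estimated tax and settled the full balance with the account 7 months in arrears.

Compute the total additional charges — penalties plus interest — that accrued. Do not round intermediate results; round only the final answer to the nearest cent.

R$16,589.96

Penalty: 7 × 2.5% × R$83,050.00 = R$14,533.75 (below the 30% cap of R$24,915.00)
Interest (4.2%/yr ÷ 12 = 0.35%/month): R$83,050.00 × ((1 + 0.0035)^7 − 1) = R$2,056.2147…
Penalties + interest = R$14,533.7500 + R$2,056.2147… = R$16,589.96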